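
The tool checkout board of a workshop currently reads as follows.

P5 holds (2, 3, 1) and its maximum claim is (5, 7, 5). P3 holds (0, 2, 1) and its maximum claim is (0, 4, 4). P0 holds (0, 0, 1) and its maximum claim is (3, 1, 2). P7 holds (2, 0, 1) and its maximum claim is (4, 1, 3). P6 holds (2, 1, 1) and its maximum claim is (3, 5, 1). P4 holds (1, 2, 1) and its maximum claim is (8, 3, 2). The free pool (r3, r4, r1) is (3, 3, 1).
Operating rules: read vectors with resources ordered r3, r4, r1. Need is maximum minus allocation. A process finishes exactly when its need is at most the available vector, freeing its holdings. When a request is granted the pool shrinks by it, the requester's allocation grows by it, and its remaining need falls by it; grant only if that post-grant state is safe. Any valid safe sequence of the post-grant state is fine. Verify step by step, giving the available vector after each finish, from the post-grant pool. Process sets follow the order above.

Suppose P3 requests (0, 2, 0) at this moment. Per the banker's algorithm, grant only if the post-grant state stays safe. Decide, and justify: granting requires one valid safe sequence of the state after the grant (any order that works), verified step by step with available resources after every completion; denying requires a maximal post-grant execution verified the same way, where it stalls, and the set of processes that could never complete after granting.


GRANT: granting preserves safety; a valid post-grant sequence is P0, P7, P3, P6, P5, P4.
Key observation: the transfer keeps a workable pool ((3, 1, 1)); P0 starts the safe sequence.
Verifying the post-grant state step by step:
  pool = (3, 1, 1)
  P0: need (3, 1, 1) fits (3, 1, 1); releases (0, 0, 1), pool now (3, 1, 2)
  P7: need (2, 1, 2) fits (3, 1, 2); releases (2, 0, 1), pool now (5, 1, 3)
  P3: need (0, 0, 3) fits (5, 1, 3); releases (0, 4, 1), pool now (5, 5, 4)
  P6: need (1, 4, 0) fits (5, 5, 4); releases (2, 1, 1), pool now (7, 6, 5)
  P5: need (3, 4, 4) fits (7, 6, 5); releases (2, 3, 1), pool now (9, 9, 6)
  P4: need (7, 1, 1) fits (9, 9, 6); releases (1, 2, 1), pool now (10, 11, 7)


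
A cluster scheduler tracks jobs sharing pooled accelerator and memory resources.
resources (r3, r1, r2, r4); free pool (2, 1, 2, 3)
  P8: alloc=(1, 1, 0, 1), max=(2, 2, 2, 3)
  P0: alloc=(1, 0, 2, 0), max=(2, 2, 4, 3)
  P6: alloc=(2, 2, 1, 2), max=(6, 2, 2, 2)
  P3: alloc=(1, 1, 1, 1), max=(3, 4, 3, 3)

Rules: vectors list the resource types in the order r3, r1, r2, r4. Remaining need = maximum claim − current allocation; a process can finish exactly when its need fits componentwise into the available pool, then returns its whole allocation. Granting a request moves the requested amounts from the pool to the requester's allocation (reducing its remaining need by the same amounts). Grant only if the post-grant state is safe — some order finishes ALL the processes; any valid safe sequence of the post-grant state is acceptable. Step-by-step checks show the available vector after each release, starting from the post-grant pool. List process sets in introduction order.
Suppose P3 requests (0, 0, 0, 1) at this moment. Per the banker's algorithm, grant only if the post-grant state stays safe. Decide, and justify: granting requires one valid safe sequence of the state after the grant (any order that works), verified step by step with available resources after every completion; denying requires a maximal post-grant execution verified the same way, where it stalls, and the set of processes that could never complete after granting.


GRANT. The post-grant state is safe; one safe sequence: P8, P0, P6, P3.
Key observation: granting shrinks the pool to (2, 1, 2, 2), yet P8 still fits and the chain goes through.
Check on the post-grant state, step by step:
  pool = (2, 1, 2, 2)
  run P8 (needs (1, 1, 2, 2), free (2, 1, 2, 2)); after release of (1, 1, 0, 1) the pool is (3, 2, 2, 3)
  run P0 (needs (1, 2, 2, 3), free (3, 2, 2, 3)); after release of (1, 0, 2, 0) the pool is (4, 2, 4, 3)
  run P6 (needs (4, 0, 1, 0), free (4, 2, 4, 3)); after release of (2, 2, 1, 2) the pool is (6, 4, 5, 5)
  run P3 (needs (2, 3, 2, 1), free (6, 4, 5, 5)); after release of (1, 1, 1, 2) the pool is (7, 5, 6, 7)


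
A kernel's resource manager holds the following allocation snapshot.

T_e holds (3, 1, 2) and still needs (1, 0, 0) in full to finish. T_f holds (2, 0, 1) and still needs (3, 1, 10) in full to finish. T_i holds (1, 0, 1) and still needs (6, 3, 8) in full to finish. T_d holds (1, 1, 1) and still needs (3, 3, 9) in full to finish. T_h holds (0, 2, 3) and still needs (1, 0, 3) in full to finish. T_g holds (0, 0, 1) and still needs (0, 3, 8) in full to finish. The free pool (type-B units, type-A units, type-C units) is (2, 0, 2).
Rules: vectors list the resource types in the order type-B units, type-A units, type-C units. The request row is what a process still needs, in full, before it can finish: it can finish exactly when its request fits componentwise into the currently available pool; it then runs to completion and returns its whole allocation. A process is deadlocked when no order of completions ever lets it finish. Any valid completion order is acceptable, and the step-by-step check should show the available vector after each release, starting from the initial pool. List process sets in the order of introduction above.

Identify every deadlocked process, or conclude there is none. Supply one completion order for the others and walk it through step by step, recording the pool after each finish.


The deadlocked set is T_f, T_i, T_d and T_g.
Key observation: the pool after T_e, T_h is (5, 3, 7); every surviving request exceeds it in type-C units, so progress ends there.
A valid finishing order for the others: T_e, T_h. Check, step by step:
  pool = (2, 0, 2)
  T_e needs (1, 0, 0) <= (2, 0, 2) -> finishes; pool += (3, 1, 2) = (5, 1, 4)
  T_h needs (1, 0, 3) <= (5, 1, 4) -> finishes; pool += (0, 2, 3) = (5, 3, 7)
None of the blocked processes ever fits:
  T_f still needs (3, 1, 10) but only (5, 3, 7) is free — short on type-C units
  T_i still needs (6, 3, 8) but only (5, 3, 7) is free — short on type-B units and type-C units
  T_d still needs (3, 3, 9) but only (5, 3, 7) is free — short on type-C units
  T_g still needs (0, 3, 8) but only (5, 3, 7) is free — short on type-C units


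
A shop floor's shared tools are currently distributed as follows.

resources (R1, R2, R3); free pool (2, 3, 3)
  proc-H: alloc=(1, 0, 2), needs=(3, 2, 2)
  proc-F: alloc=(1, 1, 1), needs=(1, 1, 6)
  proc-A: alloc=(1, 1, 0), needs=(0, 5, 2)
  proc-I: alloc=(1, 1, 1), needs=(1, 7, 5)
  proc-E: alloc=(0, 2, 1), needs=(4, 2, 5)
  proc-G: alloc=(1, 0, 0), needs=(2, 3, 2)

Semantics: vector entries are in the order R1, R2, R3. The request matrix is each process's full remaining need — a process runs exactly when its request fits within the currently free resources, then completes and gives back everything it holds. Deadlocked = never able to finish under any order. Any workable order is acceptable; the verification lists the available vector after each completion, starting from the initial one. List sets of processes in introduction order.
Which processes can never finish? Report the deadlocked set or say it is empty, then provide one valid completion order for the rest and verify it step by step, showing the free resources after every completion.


Nothing here is deadlocked.
Key observation: proc-G leads a chain of completions in which each release enables another process.
The rest can finish in the order proc-G, proc-H, proc-E, proc-A, proc-F, proc-I. Check, step by step:
  pool = (2, 3, 3)
  run proc-G (needs (2, 3, 2), free (2, 3, 3)); after release of (1, 0, 0) the pool is (3, 3, 3)
  run proc-H (needs (3, 2, 2), free (3, 3, 3)); after release of (1, 0, 2) the pool is (4, 3, 5)
  run proc-E (needs (4, 2, 5), free (4, 3, 5)); after release of (0, 2, 1) the pool is (4, 5, 6)
  run proc-A (needs (0, 5, 2), free (4, 5, 6)); after release of (1, 1, 0) the pool is (5, 6, 6)
  run proc-F (needs (1, 1, 6), free (5, 6, 6)); after release of (1, 1, 1) the pool is (6, 7, 7)
  run proc-I (needs (1, 7, 5), free (6, 7, 7)); after release of (1, 1, 1) the pool is (7, 8, 8)


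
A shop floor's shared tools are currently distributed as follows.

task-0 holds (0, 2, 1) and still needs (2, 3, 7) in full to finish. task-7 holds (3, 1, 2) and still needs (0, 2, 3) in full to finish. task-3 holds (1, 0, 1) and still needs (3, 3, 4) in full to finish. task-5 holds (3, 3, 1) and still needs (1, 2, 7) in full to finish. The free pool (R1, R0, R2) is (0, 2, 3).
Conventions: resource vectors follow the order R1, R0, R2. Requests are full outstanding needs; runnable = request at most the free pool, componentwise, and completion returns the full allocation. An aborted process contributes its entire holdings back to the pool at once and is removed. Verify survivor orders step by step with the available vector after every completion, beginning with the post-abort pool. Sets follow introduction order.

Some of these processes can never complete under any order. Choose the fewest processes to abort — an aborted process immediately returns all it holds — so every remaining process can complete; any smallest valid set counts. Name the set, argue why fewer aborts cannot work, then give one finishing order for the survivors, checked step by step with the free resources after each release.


The answer: abort task-0.
Key observation: task-5 had no path to completion before; after the abort of task-0 ((0, 2, 1) returned), step 3 is where it fits.
Minimality: the empty abort set fails — the state is deadlocked as it stands.
One survivor order: task-7, task-3, task-5. Walking it through (post-abort pool first):
  pool = (0, 4, 4)
  task-7: need (0, 2, 3) fits (0, 4, 4); releases (3, 1, 2), pool now (3, 5, 6)
  task-3: need (3, 3, 4) fits (3, 5, 6); releases (1, 0, 1), pool now (4, 5, 7)
  task-5: need (1, 2, 7) fits (4, 5, 7); releases (3, 3, 1), pool now (7, 8, 8)


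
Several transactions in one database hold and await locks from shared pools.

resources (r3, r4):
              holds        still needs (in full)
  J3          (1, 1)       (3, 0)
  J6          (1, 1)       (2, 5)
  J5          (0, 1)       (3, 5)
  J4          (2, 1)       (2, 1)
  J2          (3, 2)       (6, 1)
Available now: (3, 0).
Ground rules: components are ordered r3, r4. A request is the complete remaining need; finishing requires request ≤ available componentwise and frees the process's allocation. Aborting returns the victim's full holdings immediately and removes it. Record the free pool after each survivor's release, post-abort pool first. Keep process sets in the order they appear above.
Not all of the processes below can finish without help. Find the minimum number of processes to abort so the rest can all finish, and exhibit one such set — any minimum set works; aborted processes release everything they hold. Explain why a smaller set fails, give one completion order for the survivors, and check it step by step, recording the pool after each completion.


Abort J5.
Key observation: J6 could never have finished before the abort; with (0, 1) returned by J5, it fits at step 4.
Why nothing smaller works: aborting no one leaves the state deadlocked as given.
Survivors finish in the order: J4, J3, J2, J6. Verifying each step (pool after the aborts first):
  pool = (3, 1)
  J4 needs (2, 1) <= (3, 1) -> finishes; pool += (2, 1) = (5, 2)
  J3 needs (3, 0) <= (5, 2) -> finishes; pool += (1, 1) = (6, 3)
  J2 needs (6, 1) <= (6, 3) -> finishes; pool += (3, 2) = (9, 5)
  J6 needs (2, 5) <= (9, 5) -> finishes; pool += (1, 1) = (10, 6)


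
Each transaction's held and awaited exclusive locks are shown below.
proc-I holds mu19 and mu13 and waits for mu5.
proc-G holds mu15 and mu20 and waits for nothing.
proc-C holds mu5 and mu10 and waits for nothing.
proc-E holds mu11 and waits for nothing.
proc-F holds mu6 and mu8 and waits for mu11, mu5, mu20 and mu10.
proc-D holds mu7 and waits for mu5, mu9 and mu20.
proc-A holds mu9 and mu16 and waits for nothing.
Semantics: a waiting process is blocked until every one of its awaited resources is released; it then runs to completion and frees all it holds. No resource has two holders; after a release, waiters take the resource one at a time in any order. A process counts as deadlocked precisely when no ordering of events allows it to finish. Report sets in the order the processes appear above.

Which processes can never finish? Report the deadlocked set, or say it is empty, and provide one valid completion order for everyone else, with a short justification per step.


Nothing here is deadlocked.
Key observation: there is no circular wait here — follow any chain and it reaches a process that is free to run now.
The rest can finish in the order proc-G, proc-A, proc-C, proc-I, proc-D, proc-E, proc-F.
Step-by-step check:
  run proc-G (it waits on nothing); releases mu15 and mu20
  run proc-A (it waits on nothing); releases mu9 and mu16
  run proc-C (it waits on nothing); releases mu5 and mu10
  proc-I: everything it awaited (mu5) is free; runs, freeing mu19 and mu13
  proc-D: everything it awaited (mu5, mu9 and mu20) is free; runs, freeing mu7
  run proc-E (it waits on nothing); releases mu11
  proc-F: everything it awaited (mu11, mu5, mu20 and mu10) is free; runs, freeing mu6 and mu8


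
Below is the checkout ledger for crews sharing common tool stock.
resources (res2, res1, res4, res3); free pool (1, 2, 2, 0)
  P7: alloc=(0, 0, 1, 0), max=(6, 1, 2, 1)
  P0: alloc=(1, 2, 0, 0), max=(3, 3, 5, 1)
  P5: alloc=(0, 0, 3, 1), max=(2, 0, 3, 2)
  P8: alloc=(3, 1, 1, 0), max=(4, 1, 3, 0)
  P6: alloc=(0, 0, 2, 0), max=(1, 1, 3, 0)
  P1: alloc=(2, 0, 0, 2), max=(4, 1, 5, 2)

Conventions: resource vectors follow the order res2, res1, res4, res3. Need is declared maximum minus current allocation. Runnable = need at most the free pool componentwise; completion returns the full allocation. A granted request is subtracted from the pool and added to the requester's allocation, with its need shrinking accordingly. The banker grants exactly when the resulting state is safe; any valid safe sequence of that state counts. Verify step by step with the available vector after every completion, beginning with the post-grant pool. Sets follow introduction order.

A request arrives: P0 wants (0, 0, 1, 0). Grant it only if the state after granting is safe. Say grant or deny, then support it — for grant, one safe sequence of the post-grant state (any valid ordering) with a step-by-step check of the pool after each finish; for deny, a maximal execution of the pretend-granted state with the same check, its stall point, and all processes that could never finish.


DENY. Granting would leave the state unsafe.
Key observation: after P6, P8 the pool peaks at (4, 3, 4, 0), and each blocked process is short somewhere: P7 on res2, res3; P0 on res3; P5 on res3; P1 on res4.
After a pretend grant, a maximal execution: P6, P8 — then nothing else fits. Verifying each step:
  pool = (1, 2, 1, 0)
  P6 needs (1, 1, 1, 0) <= (1, 2, 1, 0) -> finishes; pool += (0, 0, 2, 0) = (1, 2, 3, 0)
  P8 needs (1, 0, 2, 0) <= (1, 2, 3, 0) -> finishes; pool += (3, 1, 1, 0) = (4, 3, 4, 0)
  P7 cannot run: need (6, 1, 1, 1) vs free (4, 3, 4, 0) (insufficient res2 and res3)
  P0 cannot run: need (2, 1, 4, 1) vs free (4, 3, 4, 0) (insufficient res3)
  P5 cannot run: need (2, 0, 0, 1) vs free (4, 3, 4, 0) (insufficient res3)
  P1 cannot run: need (2, 1, 5, 0) vs free (4, 3, 4, 0) (insufficient res4)
Had the request been granted, P7, P0, P5 and P1 could never finish.


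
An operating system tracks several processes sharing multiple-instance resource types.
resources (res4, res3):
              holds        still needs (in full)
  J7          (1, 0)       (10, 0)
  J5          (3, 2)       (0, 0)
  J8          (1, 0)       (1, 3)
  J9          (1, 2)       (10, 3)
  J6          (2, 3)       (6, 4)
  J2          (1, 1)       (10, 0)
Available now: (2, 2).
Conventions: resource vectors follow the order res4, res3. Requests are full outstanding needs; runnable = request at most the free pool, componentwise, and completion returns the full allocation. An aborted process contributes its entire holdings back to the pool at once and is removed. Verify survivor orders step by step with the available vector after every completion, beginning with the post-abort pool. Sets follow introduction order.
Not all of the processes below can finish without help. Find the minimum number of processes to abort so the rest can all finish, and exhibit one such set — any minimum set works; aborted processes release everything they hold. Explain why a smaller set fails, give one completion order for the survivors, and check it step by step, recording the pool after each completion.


The answer: abort J7 and J9.
Key observation: the deadlocked J2 becomes finishable only because J7 and J9 released (2, 2); it completes at step 4 below.
Why nothing smaller works — every single abort fails: J7 alone leaves J9 blocked (short on res4); J5 alone leaves J7 blocked (short on res4); J8 alone leaves J7 blocked (short on res4); J9 alone leaves J7 blocked (short on res4); J6 alone leaves J7 blocked (short on res4); J2 alone leaves J7 blocked (short on res4).
Survivors finish in the order: J5, J6, J8, J2. Check, step by step (pool after the aborts first):
  pool = (4, 4)
  J5 needs (0, 0) <= (4, 4) -> finishes; pool += (3, 2) = (7, 6)
  J6 needs (6, 4) <= (7, 6) -> finishes; pool += (2, 3) = (9, 9)
  J8 needs (1, 3) <= (9, 9) -> finishes; pool += (1, 0) = (10, 9)
  J2 needs (10, 0) <= (10, 9) -> finishes; pool += (1, 1) = (11, 10)


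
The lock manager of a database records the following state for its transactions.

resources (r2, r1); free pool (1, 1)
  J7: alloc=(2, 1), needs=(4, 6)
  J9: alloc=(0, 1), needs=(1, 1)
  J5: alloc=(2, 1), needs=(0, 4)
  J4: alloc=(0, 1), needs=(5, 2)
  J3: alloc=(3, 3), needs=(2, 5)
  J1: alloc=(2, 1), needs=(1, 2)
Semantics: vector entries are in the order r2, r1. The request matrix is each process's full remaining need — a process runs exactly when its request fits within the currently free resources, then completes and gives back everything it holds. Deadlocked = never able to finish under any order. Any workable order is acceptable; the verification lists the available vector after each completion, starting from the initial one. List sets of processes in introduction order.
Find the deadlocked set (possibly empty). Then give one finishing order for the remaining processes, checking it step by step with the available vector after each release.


Deadlocked set: J7, J5, J4 and J3.
Key observation: after J9, J1 the pool peaks at (3, 3), and each blocked process is short somewhere: J7 on r2, r1; J5 on r1; J4 on r2; J3 on r1.
One completion order for the rest: J9, J1. Walking it through:
  pool = (1, 1)
  J9: need (1, 1) fits (1, 1); releases (0, 1), pool now (1, 2)
  J1: need (1, 2) fits (1, 2); releases (2, 1), pool now (3, 3)
The stuck group stays short no matter what:
  J7 cannot run: need (4, 6) vs free (3, 3) (insufficient r2 and r1)
  J5 cannot run: need (0, 4) vs free (3, 3) (insufficient r1)
  J4 cannot run: need (5, 2) vs free (3, 3) (insufficient r2)
  J3 cannot run: need (2, 5) vs free (3, 3) (insufficient r1)


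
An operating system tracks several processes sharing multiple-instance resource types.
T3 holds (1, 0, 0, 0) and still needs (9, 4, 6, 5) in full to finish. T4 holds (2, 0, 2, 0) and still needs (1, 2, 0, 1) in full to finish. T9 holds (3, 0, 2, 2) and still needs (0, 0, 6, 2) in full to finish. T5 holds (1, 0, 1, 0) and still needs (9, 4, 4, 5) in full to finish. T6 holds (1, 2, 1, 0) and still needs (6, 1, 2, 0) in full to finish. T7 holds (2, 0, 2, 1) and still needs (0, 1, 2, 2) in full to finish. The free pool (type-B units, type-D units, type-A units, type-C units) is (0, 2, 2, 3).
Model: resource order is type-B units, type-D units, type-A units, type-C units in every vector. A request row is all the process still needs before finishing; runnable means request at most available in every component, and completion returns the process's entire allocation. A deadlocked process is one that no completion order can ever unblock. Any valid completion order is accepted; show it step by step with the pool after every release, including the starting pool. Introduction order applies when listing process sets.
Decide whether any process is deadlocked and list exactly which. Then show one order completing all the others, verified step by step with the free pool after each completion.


Deadlocked: T3 and T5.
Key observation: type-B units is the bottleneck — with T7, T4, T9, T6 done the pool holds (8, 4, 9, 6), short of every remaining need.
A valid finishing order for the others: T7, T4, T9, T6. Verifying each step:
  pool = (0, 2, 2, 3)
  T7: need (0, 1, 2, 2) fits (0, 2, 2, 3); releases (2, 0, 2, 1), pool now (2, 2, 4, 4)
  T4: need (1, 2, 0, 1) fits (2, 2, 4, 4); releases (2, 0, 2, 0), pool now (4, 2, 6, 4)
  T9: need (0, 0, 6, 2) fits (4, 2, 6, 4); releases (3, 0, 2, 2), pool now (7, 2, 8, 6)
  T6: need (6, 1, 2, 0) fits (7, 2, 8, 6); releases (1, 2, 1, 0), pool now (8, 4, 9, 6)
None of the blocked processes ever fits:
  T3 cannot run: need (9, 4, 6, 5) vs free (8, 4, 9, 6) (insufficient type-B units)
  T5 cannot run: need (9, 4, 4, 5) vs free (8, 4, 9, 6) (insufficient type-B units)


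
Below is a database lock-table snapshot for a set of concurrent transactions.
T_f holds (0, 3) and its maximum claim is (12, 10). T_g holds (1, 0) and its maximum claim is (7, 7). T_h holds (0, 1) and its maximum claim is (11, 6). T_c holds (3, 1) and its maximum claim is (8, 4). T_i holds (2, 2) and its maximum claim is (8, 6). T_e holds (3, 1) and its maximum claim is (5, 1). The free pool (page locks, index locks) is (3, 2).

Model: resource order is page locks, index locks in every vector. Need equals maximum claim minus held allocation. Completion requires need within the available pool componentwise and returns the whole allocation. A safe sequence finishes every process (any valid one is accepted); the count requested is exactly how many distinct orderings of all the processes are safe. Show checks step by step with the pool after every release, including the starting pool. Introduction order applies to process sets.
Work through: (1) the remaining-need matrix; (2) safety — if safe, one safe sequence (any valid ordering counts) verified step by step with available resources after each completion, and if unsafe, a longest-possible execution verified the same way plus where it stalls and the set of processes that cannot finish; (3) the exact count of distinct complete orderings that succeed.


(1) Outstanding need per process (order page locks, index locks):
  T_f: (12, 7)
  T_g: (6, 7)
  T_h: (11, 5)
  T_c: (5, 3)
  T_i: (6, 4)
  T_e: (2, 0)
(2) The state is SAFE; one workable sequence: T_e, T_c, T_i, T_h, T_g, T_f.
Key observation: the order's first zero-slack moment is T_c ((5, 3) needed, (6, 3) free — a requested resource with nothing to spare).
Walking it through:
  pool = (3, 2)
  run T_e (needs (2, 0), free (3, 2)); after release of (3, 1) the pool is (6, 3)
  run T_c (needs (5, 3), free (6, 3)); after release of (3, 1) the pool is (9, 4)
  run T_i (needs (6, 4), free (9, 4)); after release of (2, 2) the pool is (11, 6)
  run T_h (needs (11, 5), free (11, 6)); after release of (0, 1) the pool is (11, 7)
  run T_g (needs (6, 7), free (11, 7)); after release of (1, 0) the pool is (12, 7)
  run T_f (needs (12, 7), free (12, 7)); after release of (0, 3) the pool is (12, 10)
(3) The exact count: 1 of the possible complete orderings is a safe sequence.


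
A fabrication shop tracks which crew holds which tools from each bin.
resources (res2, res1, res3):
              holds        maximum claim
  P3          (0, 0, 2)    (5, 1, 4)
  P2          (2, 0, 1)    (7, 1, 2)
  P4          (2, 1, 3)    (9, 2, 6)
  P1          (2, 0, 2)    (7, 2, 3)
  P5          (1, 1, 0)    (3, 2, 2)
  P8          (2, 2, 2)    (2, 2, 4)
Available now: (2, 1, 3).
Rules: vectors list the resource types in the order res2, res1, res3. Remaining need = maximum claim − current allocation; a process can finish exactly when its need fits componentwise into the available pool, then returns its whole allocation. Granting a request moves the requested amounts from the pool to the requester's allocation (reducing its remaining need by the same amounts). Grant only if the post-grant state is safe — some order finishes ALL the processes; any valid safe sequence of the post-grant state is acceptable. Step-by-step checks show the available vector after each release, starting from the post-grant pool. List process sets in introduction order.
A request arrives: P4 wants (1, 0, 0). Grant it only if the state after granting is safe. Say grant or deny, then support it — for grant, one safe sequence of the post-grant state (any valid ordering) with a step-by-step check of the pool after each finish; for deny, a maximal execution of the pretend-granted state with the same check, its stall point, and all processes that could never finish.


DENY. Granting would leave the state unsafe.
Key observation: once P8, P5 finish, the pool peaks at (4, 4, 5) — and every remaining process still needs more res2 than that.
After a pretend grant, a maximal execution: P8, P5 — then nothing else fits. Verifying each step:
  pool = (1, 1, 3)
  P8: need (0, 0, 2) fits (1, 1, 3); releases (2, 2, 2), pool now (3, 3, 5)
  P5: need (2, 1, 2) fits (3, 3, 5); releases (1, 1, 0), pool now (4, 4, 5)
  P3 still needs (5, 1, 2) but only (4, 4, 5) is free — short on res2
  P2 still needs (5, 1, 1) but only (4, 4, 5) is free — short on res2
  P4 still needs (6, 1, 3) but only (4, 4, 5) is free — short on res2
  P1 still needs (5, 2, 1) but only (4, 4, 5) is free — short on res2
Processes that could never finish after the grant: P3, P2, P4 and P1.


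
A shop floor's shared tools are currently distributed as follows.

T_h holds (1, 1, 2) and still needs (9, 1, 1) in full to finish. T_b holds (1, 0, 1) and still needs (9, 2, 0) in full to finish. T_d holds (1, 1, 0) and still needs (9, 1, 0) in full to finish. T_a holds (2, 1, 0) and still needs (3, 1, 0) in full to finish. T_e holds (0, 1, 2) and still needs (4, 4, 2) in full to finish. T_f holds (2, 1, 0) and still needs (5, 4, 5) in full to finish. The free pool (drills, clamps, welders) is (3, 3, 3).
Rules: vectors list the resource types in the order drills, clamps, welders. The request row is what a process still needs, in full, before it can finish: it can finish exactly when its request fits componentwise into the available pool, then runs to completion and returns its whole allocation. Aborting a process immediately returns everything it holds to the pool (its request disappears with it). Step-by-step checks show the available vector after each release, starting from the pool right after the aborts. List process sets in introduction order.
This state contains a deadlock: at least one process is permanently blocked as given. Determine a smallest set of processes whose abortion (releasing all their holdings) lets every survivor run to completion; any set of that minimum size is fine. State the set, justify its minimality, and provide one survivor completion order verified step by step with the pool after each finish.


The answer: abort T_b and T_d.
Key observation: before aborting T_b and T_d, T_h was permanently blocked — no order could ever run it; afterwards it completes at step 4.
No one abort is enough; case by case: T_h alone leaves T_b blocked (short on drills); T_b alone leaves T_h blocked (short on drills); T_d alone leaves T_h blocked (short on drills); T_a alone leaves T_h blocked (short on drills); T_e alone leaves T_h blocked (short on drills); T_f alone leaves T_h blocked (short on drills).
The survivors complete as T_e, T_a, T_f, T_h. Check, step by step (starting from the post-abort pool):
  pool = (5, 4, 4)
  T_e needs (4, 4, 2) <= (5, 4, 4) -> finishes; pool += (0, 1, 2) = (5, 5, 6)
  T_a needs (3, 1, 0) <= (5, 5, 6) -> finishes; pool += (2, 1, 0) = (7, 6, 6)
  T_f needs (5, 4, 5) <= (7, 6, 6) -> finishes; pool += (2, 1, 0) = (9, 7, 6)
  T_h needs (9, 1, 1) <= (9, 7, 6) -> finishes; pool += (1, 1, 2) = (10, 8, 8)


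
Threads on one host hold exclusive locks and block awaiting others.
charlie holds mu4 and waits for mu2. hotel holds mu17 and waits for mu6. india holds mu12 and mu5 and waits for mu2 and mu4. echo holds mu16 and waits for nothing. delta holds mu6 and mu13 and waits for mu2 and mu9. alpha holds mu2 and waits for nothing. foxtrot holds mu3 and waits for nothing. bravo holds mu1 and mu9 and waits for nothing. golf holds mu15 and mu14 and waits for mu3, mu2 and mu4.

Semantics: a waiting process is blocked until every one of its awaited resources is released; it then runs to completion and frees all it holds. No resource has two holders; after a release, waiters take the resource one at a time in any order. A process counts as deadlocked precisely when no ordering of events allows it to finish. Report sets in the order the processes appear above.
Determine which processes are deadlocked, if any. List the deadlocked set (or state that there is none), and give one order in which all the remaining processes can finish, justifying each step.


No process is deadlocked.
Key observation: there is no circular wait here — follow any chain and it reaches a process that is free to run now.
The rest can finish in the order echo, bravo, alpha, charlie, delta, foxtrot, golf, hotel, india.
Step-by-step check:
  run echo (it waits on nothing); releases mu16
  run bravo (it waits on nothing); releases mu1 and mu9
  run alpha (it waits on nothing); releases mu2
  charlie waits on mu2 — all released -> runs and releases mu4
  delta waits on mu2 and mu9 — all released -> runs and releases mu6 and mu13
  run foxtrot (it waits on nothing); releases mu3
  golf waits on mu3, mu2 and mu4 — all released -> runs and releases mu15 and mu14
  hotel waits on mu6 — all released -> runs and releases mu17
  india waits on mu2 and mu4 — all released -> runs and releases mu12 and mu5


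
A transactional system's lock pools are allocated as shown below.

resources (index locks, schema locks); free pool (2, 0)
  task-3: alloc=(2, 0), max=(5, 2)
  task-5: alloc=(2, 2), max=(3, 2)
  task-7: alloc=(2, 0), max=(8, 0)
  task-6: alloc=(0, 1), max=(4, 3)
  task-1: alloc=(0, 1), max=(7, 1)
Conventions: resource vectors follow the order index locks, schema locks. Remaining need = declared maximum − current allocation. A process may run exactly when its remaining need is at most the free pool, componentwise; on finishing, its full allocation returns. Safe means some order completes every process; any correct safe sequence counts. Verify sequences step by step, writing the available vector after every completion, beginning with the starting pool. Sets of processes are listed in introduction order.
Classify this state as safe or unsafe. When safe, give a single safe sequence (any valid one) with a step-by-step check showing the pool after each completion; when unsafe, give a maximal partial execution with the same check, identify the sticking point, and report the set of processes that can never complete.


SAFE — a valid safe sequence is task-5, task-6, task-3, task-7, task-1.
Key observation: task-6 is the earliest step where a requested resource binds exactly: need (4, 2), pool (4, 2) at its turn.
Walking it through:
  pool = (2, 0)
  run task-5 (needs (1, 0), free (2, 0)); after release of (2, 2) the pool is (4, 2)
  run task-6 (needs (4, 2), free (4, 2)); after release of (0, 1) the pool is (4, 3)
  run task-3 (needs (3, 2), free (4, 3)); after release of (2, 0) the pool is (6, 3)
  run task-7 (needs (6, 0), free (6, 3)); after release of (2, 0) the pool is (8, 3)
  run task-1 (needs (7, 0), free (8, 3)); after release of (0, 1) the pool is (8, 4)


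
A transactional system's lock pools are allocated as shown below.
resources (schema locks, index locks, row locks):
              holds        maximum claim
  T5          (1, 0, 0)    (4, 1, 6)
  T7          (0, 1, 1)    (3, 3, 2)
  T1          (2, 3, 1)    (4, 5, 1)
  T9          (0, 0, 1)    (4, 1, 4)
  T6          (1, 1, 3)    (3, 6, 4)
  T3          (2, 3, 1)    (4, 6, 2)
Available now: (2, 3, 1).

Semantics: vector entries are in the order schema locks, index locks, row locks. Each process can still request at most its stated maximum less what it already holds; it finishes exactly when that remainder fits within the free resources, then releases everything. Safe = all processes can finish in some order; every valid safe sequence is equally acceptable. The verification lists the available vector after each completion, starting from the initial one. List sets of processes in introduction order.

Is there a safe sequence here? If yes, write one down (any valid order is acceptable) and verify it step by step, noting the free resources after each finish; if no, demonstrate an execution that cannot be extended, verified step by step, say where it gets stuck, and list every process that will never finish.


SAFE — a valid safe sequence is T3, T6, T1, T5, T9, T7.
Key observation: the order's first zero-slack moment is T3 ((2, 3, 1) needed, (2, 3, 1) free — a requested resource with nothing to spare).
Walking it through:
  pool = (2, 3, 1)
  T3: need (2, 3, 1) fits (2, 3, 1); releases (2, 3, 1), pool now (4, 6, 2)
  T6: need (2, 5, 1) fits (4, 6, 2); releases (1, 1, 3), pool now (5, 7, 5)
  T1: need (2, 2, 0) fits (5, 7, 5); releases (2, 3, 1), pool now (7, 10, 6)
  T5: need (3, 1, 6) fits (7, 10, 6); releases (1, 0, 0), pool now (8, 10, 6)
  T9: need (4, 1, 3) fits (8, 10, 6); releases (0, 0, 1), pool now (8, 10, 7)
  T7: need (3, 2, 1) fits (8, 10, 7); releases (0, 1, 1), pool now (8, 11, 8)


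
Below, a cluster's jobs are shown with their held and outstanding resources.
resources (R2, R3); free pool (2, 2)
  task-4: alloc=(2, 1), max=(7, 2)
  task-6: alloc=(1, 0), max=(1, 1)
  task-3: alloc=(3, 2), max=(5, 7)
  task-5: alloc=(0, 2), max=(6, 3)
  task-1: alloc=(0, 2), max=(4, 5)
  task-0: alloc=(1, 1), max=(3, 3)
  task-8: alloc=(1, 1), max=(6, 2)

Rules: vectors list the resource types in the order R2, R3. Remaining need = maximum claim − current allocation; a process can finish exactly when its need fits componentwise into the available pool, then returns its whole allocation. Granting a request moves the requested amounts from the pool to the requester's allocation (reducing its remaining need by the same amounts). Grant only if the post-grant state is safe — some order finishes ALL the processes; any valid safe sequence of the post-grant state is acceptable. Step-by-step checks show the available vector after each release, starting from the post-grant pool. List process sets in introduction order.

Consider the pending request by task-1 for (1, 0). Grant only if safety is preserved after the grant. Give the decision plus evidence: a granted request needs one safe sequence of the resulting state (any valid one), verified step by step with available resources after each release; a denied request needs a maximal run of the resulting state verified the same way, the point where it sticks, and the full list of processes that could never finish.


GRANT: granting preserves safety; a valid post-grant sequence is task-6, task-0, task-1, task-3, task-8, task-5, task-4.
Key observation: the transfer keeps a workable pool ((1, 2)); task-6 starts the safe sequence.
Step-by-step check of the post-grant state:
  pool = (1, 2)
  task-6 needs (0, 1) <= (1, 2) -> finishes; pool += (1, 0) = (2, 2)
  task-0 needs (2, 2) <= (2, 2) -> finishes; pool += (1, 1) = (3, 3)
  task-1 needs (3, 3) <= (3, 3) -> finishes; pool += (1, 2) = (4, 5)
  task-3 needs (2, 5) <= (4, 5) -> finishes; pool += (3, 2) = (7, 7)
  task-8 needs (5, 1) <= (7, 7) -> finishes; pool += (1, 1) = (8, 8)
  task-5 needs (6, 1) <= (8, 8) -> finishes; pool += (0, 2) = (8, 10)
  task-4 needs (5, 1) <= (8, 10) -> finishes; pool += (2, 1) = (10, 11)


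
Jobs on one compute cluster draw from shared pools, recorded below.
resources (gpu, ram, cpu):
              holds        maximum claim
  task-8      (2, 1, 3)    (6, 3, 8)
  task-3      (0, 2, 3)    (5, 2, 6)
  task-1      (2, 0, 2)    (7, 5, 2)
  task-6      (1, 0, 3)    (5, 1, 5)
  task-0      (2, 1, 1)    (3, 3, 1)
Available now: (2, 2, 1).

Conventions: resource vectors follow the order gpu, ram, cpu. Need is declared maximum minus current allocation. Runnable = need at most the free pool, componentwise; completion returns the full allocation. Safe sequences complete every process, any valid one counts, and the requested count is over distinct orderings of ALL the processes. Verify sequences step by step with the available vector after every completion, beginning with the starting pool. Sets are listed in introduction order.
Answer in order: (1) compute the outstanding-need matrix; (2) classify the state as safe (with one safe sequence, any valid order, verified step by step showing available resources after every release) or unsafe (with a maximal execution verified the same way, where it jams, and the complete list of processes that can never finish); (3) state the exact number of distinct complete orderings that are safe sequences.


(1) Remaining need (order gpu, ram, cpu):
  task-8: (4, 2, 5)
  task-3: (5, 0, 3)
  task-1: (5, 5, 0)
  task-6: (4, 1, 2)
  task-0: (1, 2, 0)
(2) SAFE. One safe sequence: task-0, task-6, task-3, task-1, task-8.
Key observation: task-0 is the earliest step where a requested resource binds exactly: need (1, 2, 0), pool (2, 2, 1) at its turn.
Step-by-step check:
  pool = (2, 2, 1)
  task-0: need (1, 2, 0) fits (2, 2, 1); releases (2, 1, 1), pool now (4, 3, 2)
  task-6: need (4, 1, 2) fits (4, 3, 2); releases (1, 0, 3), pool now (5, 3, 5)
  task-3: need (5, 0, 3) fits (5, 3, 5); releases (0, 2, 3), pool now (5, 5, 8)
  task-1: need (5, 5, 0) fits (5, 5, 8); releases (2, 0, 2), pool now (7, 5, 10)
  task-8: need (4, 2, 5) fits (7, 5, 10); releases (2, 1, 3), pool now (9, 6, 13)
(3) The exact count: 3 of the possible complete orderings are safe sequences.


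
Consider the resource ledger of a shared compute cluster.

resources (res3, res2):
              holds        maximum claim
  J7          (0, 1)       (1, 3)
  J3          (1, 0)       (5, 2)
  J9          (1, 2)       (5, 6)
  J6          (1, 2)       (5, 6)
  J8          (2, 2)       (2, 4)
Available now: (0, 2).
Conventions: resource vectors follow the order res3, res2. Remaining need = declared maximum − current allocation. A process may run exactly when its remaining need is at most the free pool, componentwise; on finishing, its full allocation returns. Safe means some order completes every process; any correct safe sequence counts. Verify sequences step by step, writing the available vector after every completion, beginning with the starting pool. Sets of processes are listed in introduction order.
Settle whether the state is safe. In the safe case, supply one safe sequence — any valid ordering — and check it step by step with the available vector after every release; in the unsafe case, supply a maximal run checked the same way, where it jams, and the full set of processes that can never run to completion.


The state is UNSAFE.
Key observation: J8, J7 can finish, but then (2, 5) is all there is, and the blocked group's res3 demands exceed it.
Going as far as possible: J8, J7; after that, nothing fits. Walking it through:
  pool = (0, 2)
  J8 needs (0, 2) <= (0, 2) -> finishes; pool += (2, 2) = (2, 4)
  J7 needs (1, 2) <= (2, 4) -> finishes; pool += (0, 1) = (2, 5)
  J3 cannot run: need (4, 2) vs free (2, 5) (insufficient res3)
  J9 cannot run: need (4, 4) vs free (2, 5) (insufficient res3)
  J6 cannot run: need (4, 4) vs free (2, 5) (insufficient res3)
Permanently blocked: J3, J9 and J6.


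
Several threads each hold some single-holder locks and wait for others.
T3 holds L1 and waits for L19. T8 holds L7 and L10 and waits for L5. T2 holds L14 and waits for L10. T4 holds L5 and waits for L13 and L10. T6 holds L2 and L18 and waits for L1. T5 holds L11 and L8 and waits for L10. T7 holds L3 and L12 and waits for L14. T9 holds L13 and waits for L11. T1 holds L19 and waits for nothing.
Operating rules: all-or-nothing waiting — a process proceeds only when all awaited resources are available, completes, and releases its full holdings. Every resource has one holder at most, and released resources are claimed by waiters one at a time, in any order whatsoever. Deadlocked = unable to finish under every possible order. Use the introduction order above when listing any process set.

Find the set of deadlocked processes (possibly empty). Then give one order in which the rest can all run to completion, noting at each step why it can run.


The deadlocked set is T8, T2, T4, T5, T7 and T9.
Key observation: the loop T8 -> T4 -> T8 blocks itself forever; T5 and T9 are caught in further circular waits and T2 and T7 wait into the deadlock from upstream.
One completion order for the rest: T1, T3, T6.
Verifying each step:
  T1: no waits; runs immediately, freeing L19
  T3: everything it awaited (L19) is free; runs, freeing L1
  T6: everything it awaited (L1) is free; runs, freeing L2 and L18
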